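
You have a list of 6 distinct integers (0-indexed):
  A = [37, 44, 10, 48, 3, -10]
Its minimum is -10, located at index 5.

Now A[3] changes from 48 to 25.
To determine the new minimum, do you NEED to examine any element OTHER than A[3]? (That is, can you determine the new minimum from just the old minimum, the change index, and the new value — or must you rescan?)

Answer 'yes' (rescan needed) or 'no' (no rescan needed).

Answer: no

Derivation:
Old min = -10 at index 5
Change at index 3: 48 -> 25
Index 3 was NOT the min. New min = min(-10, 25). No rescan of other elements needed.
Needs rescan: no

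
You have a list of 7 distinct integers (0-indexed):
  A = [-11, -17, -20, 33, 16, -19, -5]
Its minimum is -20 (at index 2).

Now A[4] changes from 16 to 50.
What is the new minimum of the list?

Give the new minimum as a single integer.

Answer: -20

Derivation:
Old min = -20 (at index 2)
Change: A[4] 16 -> 50
Changed element was NOT the old min.
  New min = min(old_min, new_val) = min(-20, 50) = -20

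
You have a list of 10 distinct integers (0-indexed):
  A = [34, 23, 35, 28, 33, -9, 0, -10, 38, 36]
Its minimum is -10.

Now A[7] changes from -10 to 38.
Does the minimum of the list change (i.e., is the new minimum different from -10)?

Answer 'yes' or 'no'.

Old min = -10
Change: A[7] -10 -> 38
Changed element was the min; new min must be rechecked.
New min = -9; changed? yes

Answer: yes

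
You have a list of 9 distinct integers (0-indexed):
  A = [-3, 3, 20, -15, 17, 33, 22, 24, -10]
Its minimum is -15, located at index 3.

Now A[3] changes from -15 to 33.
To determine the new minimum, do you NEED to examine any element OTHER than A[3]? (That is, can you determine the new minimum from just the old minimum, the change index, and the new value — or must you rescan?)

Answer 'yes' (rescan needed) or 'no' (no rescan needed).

Old min = -15 at index 3
Change at index 3: -15 -> 33
Index 3 WAS the min and new value 33 > old min -15. Must rescan other elements to find the new min.
Needs rescan: yes

Answer: yes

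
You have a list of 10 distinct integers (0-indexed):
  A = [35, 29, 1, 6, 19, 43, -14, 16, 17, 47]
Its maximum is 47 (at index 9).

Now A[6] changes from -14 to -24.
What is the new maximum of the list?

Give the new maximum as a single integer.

Old max = 47 (at index 9)
Change: A[6] -14 -> -24
Changed element was NOT the old max.
  New max = max(old_max, new_val) = max(47, -24) = 47

Answer: 47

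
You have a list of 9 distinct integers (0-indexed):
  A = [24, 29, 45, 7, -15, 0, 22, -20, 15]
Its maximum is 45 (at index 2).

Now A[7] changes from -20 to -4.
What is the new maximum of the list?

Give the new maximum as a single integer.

Old max = 45 (at index 2)
Change: A[7] -20 -> -4
Changed element was NOT the old max.
  New max = max(old_max, new_val) = max(45, -4) = 45

Answer: 45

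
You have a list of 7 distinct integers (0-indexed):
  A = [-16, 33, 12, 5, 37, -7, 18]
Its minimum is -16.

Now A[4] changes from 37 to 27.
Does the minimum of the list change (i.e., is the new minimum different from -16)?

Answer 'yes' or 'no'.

Answer: no

Derivation:
Old min = -16
Change: A[4] 37 -> 27
Changed element was NOT the min; min changes only if 27 < -16.
New min = -16; changed? no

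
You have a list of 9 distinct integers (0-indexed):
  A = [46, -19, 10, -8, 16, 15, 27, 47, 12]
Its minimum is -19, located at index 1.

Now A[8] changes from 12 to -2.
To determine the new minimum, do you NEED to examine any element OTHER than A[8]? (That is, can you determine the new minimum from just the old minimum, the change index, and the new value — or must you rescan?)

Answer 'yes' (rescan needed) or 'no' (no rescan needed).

Answer: no

Derivation:
Old min = -19 at index 1
Change at index 8: 12 -> -2
Index 8 was NOT the min. New min = min(-19, -2). No rescan of other elements needed.
Needs rescan: no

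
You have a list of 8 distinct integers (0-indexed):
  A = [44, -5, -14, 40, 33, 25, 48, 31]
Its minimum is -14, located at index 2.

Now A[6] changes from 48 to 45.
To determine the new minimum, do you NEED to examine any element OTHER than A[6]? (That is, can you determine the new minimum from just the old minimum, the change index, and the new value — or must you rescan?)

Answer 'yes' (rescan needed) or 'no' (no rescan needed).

Answer: no

Derivation:
Old min = -14 at index 2
Change at index 6: 48 -> 45
Index 6 was NOT the min. New min = min(-14, 45). No rescan of other elements needed.
Needs rescan: no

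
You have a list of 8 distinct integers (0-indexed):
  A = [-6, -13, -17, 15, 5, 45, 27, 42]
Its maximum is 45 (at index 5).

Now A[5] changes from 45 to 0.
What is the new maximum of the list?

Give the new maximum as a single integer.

Answer: 42

Derivation:
Old max = 45 (at index 5)
Change: A[5] 45 -> 0
Changed element WAS the max -> may need rescan.
  Max of remaining elements: 42
  New max = max(0, 42) = 42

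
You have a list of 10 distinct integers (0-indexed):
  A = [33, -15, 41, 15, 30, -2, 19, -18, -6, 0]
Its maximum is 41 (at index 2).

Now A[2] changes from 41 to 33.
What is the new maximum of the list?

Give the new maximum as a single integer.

Old max = 41 (at index 2)
Change: A[2] 41 -> 33
Changed element WAS the max -> may need rescan.
  Max of remaining elements: 33
  New max = max(33, 33) = 33

Answer: 33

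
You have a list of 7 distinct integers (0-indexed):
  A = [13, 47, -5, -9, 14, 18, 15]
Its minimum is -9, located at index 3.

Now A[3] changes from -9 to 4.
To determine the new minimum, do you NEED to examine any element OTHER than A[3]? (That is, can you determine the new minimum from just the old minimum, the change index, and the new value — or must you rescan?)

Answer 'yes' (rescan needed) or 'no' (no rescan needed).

Answer: yes

Derivation:
Old min = -9 at index 3
Change at index 3: -9 -> 4
Index 3 WAS the min and new value 4 > old min -9. Must rescan other elements to find the new min.
Needs rescan: yes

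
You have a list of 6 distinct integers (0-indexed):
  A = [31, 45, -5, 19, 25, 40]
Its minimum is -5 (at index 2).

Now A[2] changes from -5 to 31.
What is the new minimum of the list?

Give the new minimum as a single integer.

Answer: 19

Derivation:
Old min = -5 (at index 2)
Change: A[2] -5 -> 31
Changed element WAS the min. Need to check: is 31 still <= all others?
  Min of remaining elements: 19
  New min = min(31, 19) = 19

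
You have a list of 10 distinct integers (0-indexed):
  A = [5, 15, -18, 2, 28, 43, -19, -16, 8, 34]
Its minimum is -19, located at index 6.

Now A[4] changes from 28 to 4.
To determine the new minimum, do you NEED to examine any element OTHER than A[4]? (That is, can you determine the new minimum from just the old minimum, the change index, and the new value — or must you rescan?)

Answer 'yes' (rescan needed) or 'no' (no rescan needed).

Answer: no

Derivation:
Old min = -19 at index 6
Change at index 4: 28 -> 4
Index 4 was NOT the min. New min = min(-19, 4). No rescan of other elements needed.
Needs rescan: no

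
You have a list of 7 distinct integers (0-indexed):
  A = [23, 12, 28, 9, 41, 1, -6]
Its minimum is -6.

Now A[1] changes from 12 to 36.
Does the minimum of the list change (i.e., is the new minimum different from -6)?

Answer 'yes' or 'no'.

Answer: no

Derivation:
Old min = -6
Change: A[1] 12 -> 36
Changed element was NOT the min; min changes only if 36 < -6.
New min = -6; changed? no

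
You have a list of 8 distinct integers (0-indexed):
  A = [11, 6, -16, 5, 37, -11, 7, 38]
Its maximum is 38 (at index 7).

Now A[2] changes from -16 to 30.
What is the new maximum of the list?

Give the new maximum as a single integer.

Answer: 38

Derivation:
Old max = 38 (at index 7)
Change: A[2] -16 -> 30
Changed element was NOT the old max.
  New max = max(old_max, new_val) = max(38, 30) = 38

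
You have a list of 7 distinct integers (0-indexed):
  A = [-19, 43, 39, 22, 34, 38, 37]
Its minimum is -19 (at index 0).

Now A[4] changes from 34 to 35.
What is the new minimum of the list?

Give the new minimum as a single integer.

Answer: -19

Derivation:
Old min = -19 (at index 0)
Change: A[4] 34 -> 35
Changed element was NOT the old min.
  New min = min(old_min, new_val) = min(-19, 35) = -19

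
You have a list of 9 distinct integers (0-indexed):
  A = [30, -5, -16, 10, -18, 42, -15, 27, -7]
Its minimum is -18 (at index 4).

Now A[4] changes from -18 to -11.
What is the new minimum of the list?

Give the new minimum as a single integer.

Old min = -18 (at index 4)
Change: A[4] -18 -> -11
Changed element WAS the min. Need to check: is -11 still <= all others?
  Min of remaining elements: -16
  New min = min(-11, -16) = -16

Answer: -16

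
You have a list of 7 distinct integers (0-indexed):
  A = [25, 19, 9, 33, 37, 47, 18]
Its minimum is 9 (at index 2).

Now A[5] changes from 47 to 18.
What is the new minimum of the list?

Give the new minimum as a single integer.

Old min = 9 (at index 2)
Change: A[5] 47 -> 18
Changed element was NOT the old min.
  New min = min(old_min, new_val) = min(9, 18) = 9

Answer: 9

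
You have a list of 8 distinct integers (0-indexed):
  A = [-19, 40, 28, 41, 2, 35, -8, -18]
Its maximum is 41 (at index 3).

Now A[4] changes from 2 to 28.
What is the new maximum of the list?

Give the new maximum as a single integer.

Old max = 41 (at index 3)
Change: A[4] 2 -> 28
Changed element was NOT the old max.
  New max = max(old_max, new_val) = max(41, 28) = 41

Answer: 41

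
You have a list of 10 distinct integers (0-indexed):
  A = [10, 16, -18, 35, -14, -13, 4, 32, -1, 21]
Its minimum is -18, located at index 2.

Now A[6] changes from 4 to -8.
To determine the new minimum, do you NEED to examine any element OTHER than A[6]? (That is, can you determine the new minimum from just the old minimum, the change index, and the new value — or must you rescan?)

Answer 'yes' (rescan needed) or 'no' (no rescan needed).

Old min = -18 at index 2
Change at index 6: 4 -> -8
Index 6 was NOT the min. New min = min(-18, -8). No rescan of other elements needed.
Needs rescan: no

Answer: no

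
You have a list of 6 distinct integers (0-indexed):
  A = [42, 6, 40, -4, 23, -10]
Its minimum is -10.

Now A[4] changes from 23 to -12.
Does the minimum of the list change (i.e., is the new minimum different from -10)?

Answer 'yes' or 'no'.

Old min = -10
Change: A[4] 23 -> -12
Changed element was NOT the min; min changes only if -12 < -10.
New min = -12; changed? yes

Answer: yes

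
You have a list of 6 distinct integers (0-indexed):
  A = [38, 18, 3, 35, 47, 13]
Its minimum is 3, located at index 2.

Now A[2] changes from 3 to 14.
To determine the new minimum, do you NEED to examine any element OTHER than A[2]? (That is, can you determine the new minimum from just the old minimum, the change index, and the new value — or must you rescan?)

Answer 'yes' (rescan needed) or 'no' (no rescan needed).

Answer: yes

Derivation:
Old min = 3 at index 2
Change at index 2: 3 -> 14
Index 2 WAS the min and new value 14 > old min 3. Must rescan other elements to find the new min.
Needs rescan: yes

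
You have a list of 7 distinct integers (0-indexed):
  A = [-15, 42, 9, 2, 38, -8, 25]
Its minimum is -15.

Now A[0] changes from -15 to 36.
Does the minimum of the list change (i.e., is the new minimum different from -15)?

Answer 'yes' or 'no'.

Old min = -15
Change: A[0] -15 -> 36
Changed element was the min; new min must be rechecked.
New min = -8; changed? yes

Answer: yes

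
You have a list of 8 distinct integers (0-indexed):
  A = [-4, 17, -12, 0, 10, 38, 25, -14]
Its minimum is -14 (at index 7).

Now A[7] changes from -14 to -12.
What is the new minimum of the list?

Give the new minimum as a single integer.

Old min = -14 (at index 7)
Change: A[7] -14 -> -12
Changed element WAS the min. Need to check: is -12 still <= all others?
  Min of remaining elements: -12
  New min = min(-12, -12) = -12

Answer: -12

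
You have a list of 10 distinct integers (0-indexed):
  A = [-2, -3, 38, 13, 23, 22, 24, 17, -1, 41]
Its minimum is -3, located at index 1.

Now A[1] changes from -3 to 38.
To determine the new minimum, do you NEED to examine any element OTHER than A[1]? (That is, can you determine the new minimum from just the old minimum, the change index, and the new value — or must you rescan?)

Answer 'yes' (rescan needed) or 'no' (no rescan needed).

Answer: yes

Derivation:
Old min = -3 at index 1
Change at index 1: -3 -> 38
Index 1 WAS the min and new value 38 > old min -3. Must rescan other elements to find the new min.
Needs rescan: yes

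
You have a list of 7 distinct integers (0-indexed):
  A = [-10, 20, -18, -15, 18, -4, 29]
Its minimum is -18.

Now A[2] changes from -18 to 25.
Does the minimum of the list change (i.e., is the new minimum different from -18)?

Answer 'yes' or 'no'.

Answer: yes

Derivation:
Old min = -18
Change: A[2] -18 -> 25
Changed element was the min; new min must be rechecked.
New min = -15; changed? yes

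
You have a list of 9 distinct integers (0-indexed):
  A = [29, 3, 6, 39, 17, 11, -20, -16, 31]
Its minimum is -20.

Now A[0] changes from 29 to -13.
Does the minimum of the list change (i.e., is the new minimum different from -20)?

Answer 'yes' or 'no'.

Old min = -20
Change: A[0] 29 -> -13
Changed element was NOT the min; min changes only if -13 < -20.
New min = -20; changed? no

Answer: no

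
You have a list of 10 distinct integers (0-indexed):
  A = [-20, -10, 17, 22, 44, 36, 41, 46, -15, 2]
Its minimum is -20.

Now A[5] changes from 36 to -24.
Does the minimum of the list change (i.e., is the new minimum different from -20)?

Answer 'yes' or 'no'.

Answer: yes

Derivation:
Old min = -20
Change: A[5] 36 -> -24
Changed element was NOT the min; min changes only if -24 < -20.
New min = -24; changed? yes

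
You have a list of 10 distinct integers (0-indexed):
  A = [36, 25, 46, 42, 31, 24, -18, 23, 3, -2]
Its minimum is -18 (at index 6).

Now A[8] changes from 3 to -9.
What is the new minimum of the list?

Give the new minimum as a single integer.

Old min = -18 (at index 6)
Change: A[8] 3 -> -9
Changed element was NOT the old min.
  New min = min(old_min, new_val) = min(-18, -9) = -18

Answer: -18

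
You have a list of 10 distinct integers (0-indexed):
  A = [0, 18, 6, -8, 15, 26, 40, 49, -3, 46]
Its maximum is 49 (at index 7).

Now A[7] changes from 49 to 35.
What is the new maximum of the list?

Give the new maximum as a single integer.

Answer: 46

Derivation:
Old max = 49 (at index 7)
Change: A[7] 49 -> 35
Changed element WAS the max -> may need rescan.
  Max of remaining elements: 46
  New max = max(35, 46) = 46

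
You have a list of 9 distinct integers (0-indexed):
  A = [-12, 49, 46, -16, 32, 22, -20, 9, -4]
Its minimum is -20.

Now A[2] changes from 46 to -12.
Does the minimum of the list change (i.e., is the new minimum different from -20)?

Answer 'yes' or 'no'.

Answer: no

Derivation:
Old min = -20
Change: A[2] 46 -> -12
Changed element was NOT the min; min changes only if -12 < -20.
New min = -20; changed? no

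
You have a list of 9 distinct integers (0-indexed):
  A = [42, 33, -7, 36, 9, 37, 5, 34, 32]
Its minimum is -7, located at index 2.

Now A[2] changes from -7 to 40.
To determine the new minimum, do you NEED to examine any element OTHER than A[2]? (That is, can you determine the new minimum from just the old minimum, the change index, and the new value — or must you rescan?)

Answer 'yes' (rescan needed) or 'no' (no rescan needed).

Answer: yes

Derivation:
Old min = -7 at index 2
Change at index 2: -7 -> 40
Index 2 WAS the min and new value 40 > old min -7. Must rescan other elements to find the new min.
Needs rescan: yes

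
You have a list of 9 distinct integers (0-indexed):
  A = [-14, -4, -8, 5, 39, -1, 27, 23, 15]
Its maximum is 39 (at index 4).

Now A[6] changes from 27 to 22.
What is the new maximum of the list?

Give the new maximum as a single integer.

Old max = 39 (at index 4)
Change: A[6] 27 -> 22
Changed element was NOT the old max.
  New max = max(old_max, new_val) = max(39, 22) = 39

Answer: 39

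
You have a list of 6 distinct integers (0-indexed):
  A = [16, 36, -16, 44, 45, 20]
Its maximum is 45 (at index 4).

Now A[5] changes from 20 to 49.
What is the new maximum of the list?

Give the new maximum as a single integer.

Answer: 49

Derivation:
Old max = 45 (at index 4)
Change: A[5] 20 -> 49
Changed element was NOT the old max.
  New max = max(old_max, new_val) = max(45, 49) = 49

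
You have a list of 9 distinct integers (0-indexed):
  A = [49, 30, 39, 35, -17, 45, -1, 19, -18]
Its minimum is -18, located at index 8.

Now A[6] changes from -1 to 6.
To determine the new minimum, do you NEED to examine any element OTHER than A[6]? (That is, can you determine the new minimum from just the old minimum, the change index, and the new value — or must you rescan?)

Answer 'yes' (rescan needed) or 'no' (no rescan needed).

Old min = -18 at index 8
Change at index 6: -1 -> 6
Index 6 was NOT the min. New min = min(-18, 6). No rescan of other elements needed.
Needs rescan: no

Answer: no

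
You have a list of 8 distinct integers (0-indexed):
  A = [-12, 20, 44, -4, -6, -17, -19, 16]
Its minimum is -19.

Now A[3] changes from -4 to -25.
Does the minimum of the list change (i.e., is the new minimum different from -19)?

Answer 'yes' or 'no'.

Answer: yes

Derivation:
Old min = -19
Change: A[3] -4 -> -25
Changed element was NOT the min; min changes only if -25 < -19.
New min = -25; changed? yes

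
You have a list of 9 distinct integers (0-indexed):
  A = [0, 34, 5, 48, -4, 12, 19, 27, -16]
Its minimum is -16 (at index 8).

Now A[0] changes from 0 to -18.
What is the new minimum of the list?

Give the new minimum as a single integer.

Answer: -18

Derivation:
Old min = -16 (at index 8)
Change: A[0] 0 -> -18
Changed element was NOT the old min.
  New min = min(old_min, new_val) = min(-16, -18) = -18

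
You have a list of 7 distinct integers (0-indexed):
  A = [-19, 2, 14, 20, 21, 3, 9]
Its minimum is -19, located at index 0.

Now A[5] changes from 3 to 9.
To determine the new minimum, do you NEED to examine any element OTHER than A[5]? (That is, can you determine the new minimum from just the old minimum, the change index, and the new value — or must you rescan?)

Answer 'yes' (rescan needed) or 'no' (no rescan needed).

Answer: no

Derivation:
Old min = -19 at index 0
Change at index 5: 3 -> 9
Index 5 was NOT the min. New min = min(-19, 9). No rescan of other elements needed.
Needs rescan: no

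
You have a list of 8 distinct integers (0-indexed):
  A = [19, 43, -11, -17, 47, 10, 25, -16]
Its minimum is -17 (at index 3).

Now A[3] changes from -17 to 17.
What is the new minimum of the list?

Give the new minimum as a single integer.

Answer: -16

Derivation:
Old min = -17 (at index 3)
Change: A[3] -17 -> 17
Changed element WAS the min. Need to check: is 17 still <= all others?
  Min of remaining elements: -16
  New min = min(17, -16) = -16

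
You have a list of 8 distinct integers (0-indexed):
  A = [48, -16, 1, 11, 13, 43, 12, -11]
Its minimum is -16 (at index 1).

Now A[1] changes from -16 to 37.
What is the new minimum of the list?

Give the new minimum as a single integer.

Answer: -11

Derivation:
Old min = -16 (at index 1)
Change: A[1] -16 -> 37
Changed element WAS the min. Need to check: is 37 still <= all others?
  Min of remaining elements: -11
  New min = min(37, -11) = -11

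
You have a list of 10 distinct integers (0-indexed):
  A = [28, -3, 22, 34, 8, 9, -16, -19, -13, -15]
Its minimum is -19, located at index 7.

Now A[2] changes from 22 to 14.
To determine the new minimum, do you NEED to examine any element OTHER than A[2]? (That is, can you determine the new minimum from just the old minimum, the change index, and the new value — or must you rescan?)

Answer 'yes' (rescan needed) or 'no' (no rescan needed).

Answer: no

Derivation:
Old min = -19 at index 7
Change at index 2: 22 -> 14
Index 2 was NOT the min. New min = min(-19, 14). No rescan of other elements needed.
Needs rescan: no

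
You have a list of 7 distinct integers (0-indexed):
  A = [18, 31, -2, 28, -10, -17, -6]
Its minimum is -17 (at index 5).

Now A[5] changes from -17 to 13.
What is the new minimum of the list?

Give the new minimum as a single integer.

Answer: -10

Derivation:
Old min = -17 (at index 5)
Change: A[5] -17 -> 13
Changed element WAS the min. Need to check: is 13 still <= all others?
  Min of remaining elements: -10
  New min = min(13, -10) = -10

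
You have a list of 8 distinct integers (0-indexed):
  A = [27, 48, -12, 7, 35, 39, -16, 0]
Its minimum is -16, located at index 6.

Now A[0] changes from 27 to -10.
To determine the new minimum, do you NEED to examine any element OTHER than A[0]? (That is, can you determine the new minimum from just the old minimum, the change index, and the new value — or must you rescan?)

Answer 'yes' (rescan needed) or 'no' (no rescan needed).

Answer: no

Derivation:
Old min = -16 at index 6
Change at index 0: 27 -> -10
Index 0 was NOT the min. New min = min(-16, -10). No rescan of other elements needed.
Needs rescan: no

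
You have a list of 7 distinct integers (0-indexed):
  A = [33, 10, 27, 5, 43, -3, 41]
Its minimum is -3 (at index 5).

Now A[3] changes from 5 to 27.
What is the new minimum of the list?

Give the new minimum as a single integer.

Answer: -3

Derivation:
Old min = -3 (at index 5)
Change: A[3] 5 -> 27
Changed element was NOT the old min.
  New min = min(old_min, new_val) = min(-3, 27) = -3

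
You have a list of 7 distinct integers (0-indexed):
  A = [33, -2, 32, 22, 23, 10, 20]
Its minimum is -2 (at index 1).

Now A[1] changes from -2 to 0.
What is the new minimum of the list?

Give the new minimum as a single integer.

Answer: 0

Derivation:
Old min = -2 (at index 1)
Change: A[1] -2 -> 0
Changed element WAS the min. Need to check: is 0 still <= all others?
  Min of remaining elements: 10
  New min = min(0, 10) = 0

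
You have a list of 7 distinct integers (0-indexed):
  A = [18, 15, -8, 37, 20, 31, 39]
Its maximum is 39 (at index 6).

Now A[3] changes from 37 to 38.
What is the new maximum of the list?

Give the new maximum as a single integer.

Answer: 39

Derivation:
Old max = 39 (at index 6)
Change: A[3] 37 -> 38
Changed element was NOT the old max.
  New max = max(old_max, new_val) = max(39, 38) = 39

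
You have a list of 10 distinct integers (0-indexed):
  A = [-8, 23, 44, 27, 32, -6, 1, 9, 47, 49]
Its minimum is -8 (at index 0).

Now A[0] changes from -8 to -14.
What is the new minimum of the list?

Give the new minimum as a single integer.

Old min = -8 (at index 0)
Change: A[0] -8 -> -14
Changed element WAS the min. Need to check: is -14 still <= all others?
  Min of remaining elements: -6
  New min = min(-14, -6) = -14

Answer: -14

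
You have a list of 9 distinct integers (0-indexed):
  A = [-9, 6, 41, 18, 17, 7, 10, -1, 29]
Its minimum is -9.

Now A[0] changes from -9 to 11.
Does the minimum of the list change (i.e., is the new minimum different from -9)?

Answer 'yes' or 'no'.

Old min = -9
Change: A[0] -9 -> 11
Changed element was the min; new min must be rechecked.
New min = -1; changed? yes

Answer: yes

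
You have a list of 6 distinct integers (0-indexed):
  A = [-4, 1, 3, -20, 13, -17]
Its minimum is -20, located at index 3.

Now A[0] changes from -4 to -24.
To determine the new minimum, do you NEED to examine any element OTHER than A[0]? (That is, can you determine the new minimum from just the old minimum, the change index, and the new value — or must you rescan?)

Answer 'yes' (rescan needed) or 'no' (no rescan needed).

Old min = -20 at index 3
Change at index 0: -4 -> -24
Index 0 was NOT the min. New min = min(-20, -24). No rescan of other elements needed.
Needs rescan: no

Answer: no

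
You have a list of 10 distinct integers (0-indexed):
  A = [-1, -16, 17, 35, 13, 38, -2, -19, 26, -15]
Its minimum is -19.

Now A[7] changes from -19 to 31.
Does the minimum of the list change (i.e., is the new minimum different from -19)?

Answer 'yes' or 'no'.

Old min = -19
Change: A[7] -19 -> 31
Changed element was the min; new min must be rechecked.
New min = -16; changed? yes

Answer: yes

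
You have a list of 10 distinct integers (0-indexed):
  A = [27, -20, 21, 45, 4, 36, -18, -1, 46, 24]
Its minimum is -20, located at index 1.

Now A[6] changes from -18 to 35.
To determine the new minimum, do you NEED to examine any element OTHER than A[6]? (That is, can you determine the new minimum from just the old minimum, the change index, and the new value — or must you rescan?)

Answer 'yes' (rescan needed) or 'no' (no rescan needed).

Answer: no

Derivation:
Old min = -20 at index 1
Change at index 6: -18 -> 35
Index 6 was NOT the min. New min = min(-20, 35). No rescan of other elements needed.
Needs rescan: no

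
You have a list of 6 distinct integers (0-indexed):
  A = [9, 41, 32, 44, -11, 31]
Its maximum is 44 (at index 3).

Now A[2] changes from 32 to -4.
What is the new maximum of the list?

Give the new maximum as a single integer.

Old max = 44 (at index 3)
Change: A[2] 32 -> -4
Changed element was NOT the old max.
  New max = max(old_max, new_val) = max(44, -4) = 44

Answer: 44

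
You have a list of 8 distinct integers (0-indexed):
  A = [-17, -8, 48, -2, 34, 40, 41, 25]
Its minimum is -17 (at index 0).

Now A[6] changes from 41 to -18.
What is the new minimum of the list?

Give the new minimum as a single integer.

Answer: -18

Derivation:
Old min = -17 (at index 0)
Change: A[6] 41 -> -18
Changed element was NOT the old min.
  New min = min(old_min, new_val) = min(-17, -18) = -18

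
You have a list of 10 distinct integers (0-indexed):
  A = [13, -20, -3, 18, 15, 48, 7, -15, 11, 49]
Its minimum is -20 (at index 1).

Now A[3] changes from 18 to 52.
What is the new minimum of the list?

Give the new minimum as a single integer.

Answer: -20

Derivation:
Old min = -20 (at index 1)
Change: A[3] 18 -> 52
Changed element was NOT the old min.
  New min = min(old_min, new_val) = min(-20, 52) = -20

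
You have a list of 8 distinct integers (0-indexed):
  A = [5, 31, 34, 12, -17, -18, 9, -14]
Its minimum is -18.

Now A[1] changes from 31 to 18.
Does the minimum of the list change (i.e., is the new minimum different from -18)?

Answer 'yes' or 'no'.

Old min = -18
Change: A[1] 31 -> 18
Changed element was NOT the min; min changes only if 18 < -18.
New min = -18; changed? no

Answer: no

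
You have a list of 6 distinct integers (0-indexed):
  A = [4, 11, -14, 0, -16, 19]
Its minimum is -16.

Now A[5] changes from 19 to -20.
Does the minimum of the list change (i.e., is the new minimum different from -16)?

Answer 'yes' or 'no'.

Old min = -16
Change: A[5] 19 -> -20
Changed element was NOT the min; min changes only if -20 < -16.
New min = -20; changed? yes

Answer: yes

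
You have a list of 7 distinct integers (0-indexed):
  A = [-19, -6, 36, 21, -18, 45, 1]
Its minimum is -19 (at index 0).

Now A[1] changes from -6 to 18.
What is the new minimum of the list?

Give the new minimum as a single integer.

Old min = -19 (at index 0)
Change: A[1] -6 -> 18
Changed element was NOT the old min.
  New min = min(old_min, new_val) = min(-19, 18) = -19

Answer: -19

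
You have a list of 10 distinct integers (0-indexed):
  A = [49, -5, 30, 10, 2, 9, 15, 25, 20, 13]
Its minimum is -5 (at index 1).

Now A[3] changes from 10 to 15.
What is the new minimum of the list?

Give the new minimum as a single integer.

Old min = -5 (at index 1)
Change: A[3] 10 -> 15
Changed element was NOT the old min.
  New min = min(old_min, new_val) = min(-5, 15) = -5

Answer: -5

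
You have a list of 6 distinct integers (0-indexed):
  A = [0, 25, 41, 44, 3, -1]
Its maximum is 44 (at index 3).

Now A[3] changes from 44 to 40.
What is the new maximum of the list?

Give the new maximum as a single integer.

Answer: 41

Derivation:
Old max = 44 (at index 3)
Change: A[3] 44 -> 40
Changed element WAS the max -> may need rescan.
  Max of remaining elements: 41
  New max = max(40, 41) = 41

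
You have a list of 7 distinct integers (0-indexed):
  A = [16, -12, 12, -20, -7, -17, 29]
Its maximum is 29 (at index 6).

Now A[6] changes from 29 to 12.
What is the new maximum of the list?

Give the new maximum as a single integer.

Answer: 16

Derivation:
Old max = 29 (at index 6)
Change: A[6] 29 -> 12
Changed element WAS the max -> may need rescan.
  Max of remaining elements: 16
  New max = max(12, 16) = 16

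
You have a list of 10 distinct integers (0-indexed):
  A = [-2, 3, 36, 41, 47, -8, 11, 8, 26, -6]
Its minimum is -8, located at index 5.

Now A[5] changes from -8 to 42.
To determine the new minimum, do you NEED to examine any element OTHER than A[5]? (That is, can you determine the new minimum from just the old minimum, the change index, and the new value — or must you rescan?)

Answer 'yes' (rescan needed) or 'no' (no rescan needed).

Answer: yes

Derivation:
Old min = -8 at index 5
Change at index 5: -8 -> 42
Index 5 WAS the min and new value 42 > old min -8. Must rescan other elements to find the new min.
Needs rescan: yes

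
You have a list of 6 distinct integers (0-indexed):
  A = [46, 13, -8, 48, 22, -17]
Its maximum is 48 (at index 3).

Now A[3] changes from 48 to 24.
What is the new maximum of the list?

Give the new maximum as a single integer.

Old max = 48 (at index 3)
Change: A[3] 48 -> 24
Changed element WAS the max -> may need rescan.
  Max of remaining elements: 46
  New max = max(24, 46) = 46

Answer: 46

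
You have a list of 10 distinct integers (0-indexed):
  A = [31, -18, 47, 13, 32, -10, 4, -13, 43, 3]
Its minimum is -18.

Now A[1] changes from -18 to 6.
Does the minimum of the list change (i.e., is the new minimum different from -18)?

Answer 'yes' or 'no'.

Old min = -18
Change: A[1] -18 -> 6
Changed element was the min; new min must be rechecked.
New min = -13; changed? yes

Answer: yes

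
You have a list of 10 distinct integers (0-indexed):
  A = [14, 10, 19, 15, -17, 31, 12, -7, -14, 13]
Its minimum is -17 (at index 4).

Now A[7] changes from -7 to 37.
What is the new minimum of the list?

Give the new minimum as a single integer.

Answer: -17

Derivation:
Old min = -17 (at index 4)
Change: A[7] -7 -> 37
Changed element was NOT the old min.
  New min = min(old_min, new_val) = min(-17, 37) = -17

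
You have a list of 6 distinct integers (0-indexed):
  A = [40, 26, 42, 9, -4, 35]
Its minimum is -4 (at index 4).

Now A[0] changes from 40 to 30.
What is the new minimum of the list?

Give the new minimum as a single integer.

Old min = -4 (at index 4)
Change: A[0] 40 -> 30
Changed element was NOT the old min.
  New min = min(old_min, new_val) = min(-4, 30) = -4

Answer: -4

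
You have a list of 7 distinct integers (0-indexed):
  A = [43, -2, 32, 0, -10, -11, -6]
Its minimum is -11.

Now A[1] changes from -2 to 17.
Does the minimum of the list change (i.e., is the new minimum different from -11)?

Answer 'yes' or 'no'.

Old min = -11
Change: A[1] -2 -> 17
Changed element was NOT the min; min changes only if 17 < -11.
New min = -11; changed? no

Answer: no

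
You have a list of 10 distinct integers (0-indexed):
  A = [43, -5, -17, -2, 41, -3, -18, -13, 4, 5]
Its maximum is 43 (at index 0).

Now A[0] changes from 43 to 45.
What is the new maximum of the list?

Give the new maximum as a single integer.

Old max = 43 (at index 0)
Change: A[0] 43 -> 45
Changed element WAS the max -> may need rescan.
  Max of remaining elements: 41
  New max = max(45, 41) = 45

Answer: 45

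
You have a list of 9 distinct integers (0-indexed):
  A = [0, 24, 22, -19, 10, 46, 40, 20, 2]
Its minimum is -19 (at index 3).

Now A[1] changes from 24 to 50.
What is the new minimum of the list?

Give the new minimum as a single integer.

Answer: -19

Derivation:
Old min = -19 (at index 3)
Change: A[1] 24 -> 50
Changed element was NOT the old min.
  New min = min(old_min, new_val) = min(-19, 50) = -19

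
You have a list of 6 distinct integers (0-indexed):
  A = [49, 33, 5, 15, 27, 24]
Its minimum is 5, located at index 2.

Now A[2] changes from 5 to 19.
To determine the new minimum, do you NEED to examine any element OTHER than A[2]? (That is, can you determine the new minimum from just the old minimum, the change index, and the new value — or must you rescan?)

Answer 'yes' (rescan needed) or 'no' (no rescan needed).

Old min = 5 at index 2
Change at index 2: 5 -> 19
Index 2 WAS the min and new value 19 > old min 5. Must rescan other elements to find the new min.
Needs rescan: yes

Answer: yes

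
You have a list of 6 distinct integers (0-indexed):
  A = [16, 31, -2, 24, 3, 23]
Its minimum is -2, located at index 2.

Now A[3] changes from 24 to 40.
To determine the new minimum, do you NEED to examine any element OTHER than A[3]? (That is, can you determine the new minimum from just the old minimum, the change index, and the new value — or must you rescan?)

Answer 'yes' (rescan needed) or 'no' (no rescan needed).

Answer: no

Derivation:
Old min = -2 at index 2
Change at index 3: 24 -> 40
Index 3 was NOT the min. New min = min(-2, 40). No rescan of other elements needed.
Needs rescan: no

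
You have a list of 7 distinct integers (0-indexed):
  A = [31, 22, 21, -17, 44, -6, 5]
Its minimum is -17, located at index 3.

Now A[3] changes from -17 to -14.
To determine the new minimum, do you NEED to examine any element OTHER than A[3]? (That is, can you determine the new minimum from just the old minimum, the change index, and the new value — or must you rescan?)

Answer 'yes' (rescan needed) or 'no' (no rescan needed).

Answer: yes

Derivation:
Old min = -17 at index 3
Change at index 3: -17 -> -14
Index 3 WAS the min and new value -14 > old min -17. Must rescan other elements to find the new min.
Needs rescan: yes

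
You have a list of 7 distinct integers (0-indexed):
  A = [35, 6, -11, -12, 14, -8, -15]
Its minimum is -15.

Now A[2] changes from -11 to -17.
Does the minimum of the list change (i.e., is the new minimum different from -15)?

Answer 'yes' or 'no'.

Old min = -15
Change: A[2] -11 -> -17
Changed element was NOT the min; min changes only if -17 < -15.
New min = -17; changed? yes

Answer: yes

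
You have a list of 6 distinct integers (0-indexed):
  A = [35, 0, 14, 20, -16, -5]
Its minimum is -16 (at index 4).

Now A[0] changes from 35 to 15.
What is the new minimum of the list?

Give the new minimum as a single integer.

Answer: -16

Derivation:
Old min = -16 (at index 4)
Change: A[0] 35 -> 15
Changed element was NOT the old min.
  New min = min(old_min, new_val) = min(-16, 15) = -16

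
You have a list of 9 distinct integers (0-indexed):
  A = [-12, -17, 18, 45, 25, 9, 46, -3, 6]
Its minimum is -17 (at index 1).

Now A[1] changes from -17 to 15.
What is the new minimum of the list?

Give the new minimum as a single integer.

Answer: -12

Derivation:
Old min = -17 (at index 1)
Change: A[1] -17 -> 15
Changed element WAS the min. Need to check: is 15 still <= all others?
  Min of remaining elements: -12
  New min = min(15, -12) = -12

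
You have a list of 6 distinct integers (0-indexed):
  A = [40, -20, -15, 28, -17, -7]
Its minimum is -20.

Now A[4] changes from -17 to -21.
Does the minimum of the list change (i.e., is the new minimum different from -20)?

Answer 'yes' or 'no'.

Answer: yes

Derivation:
Old min = -20
Change: A[4] -17 -> -21
Changed element was NOT the min; min changes only if -21 < -20.
New min = -21; changed? yes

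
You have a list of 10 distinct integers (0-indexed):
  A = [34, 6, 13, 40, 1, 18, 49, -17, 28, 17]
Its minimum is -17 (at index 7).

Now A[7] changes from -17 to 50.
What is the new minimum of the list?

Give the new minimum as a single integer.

Old min = -17 (at index 7)
Change: A[7] -17 -> 50
Changed element WAS the min. Need to check: is 50 still <= all others?
  Min of remaining elements: 1
  New min = min(50, 1) = 1

Answer: 1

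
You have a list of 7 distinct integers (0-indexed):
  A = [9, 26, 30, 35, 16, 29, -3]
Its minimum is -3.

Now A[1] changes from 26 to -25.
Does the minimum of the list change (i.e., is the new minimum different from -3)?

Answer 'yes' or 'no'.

Old min = -3
Change: A[1] 26 -> -25
Changed element was NOT the min; min changes only if -25 < -3.
New min = -25; changed? yes

Answer: yes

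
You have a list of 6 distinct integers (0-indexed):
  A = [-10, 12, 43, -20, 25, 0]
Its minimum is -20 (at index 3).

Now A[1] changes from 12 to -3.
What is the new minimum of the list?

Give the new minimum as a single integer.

Old min = -20 (at index 3)
Change: A[1] 12 -> -3
Changed element was NOT the old min.
  New min = min(old_min, new_val) = min(-20, -3) = -20

Answer: -20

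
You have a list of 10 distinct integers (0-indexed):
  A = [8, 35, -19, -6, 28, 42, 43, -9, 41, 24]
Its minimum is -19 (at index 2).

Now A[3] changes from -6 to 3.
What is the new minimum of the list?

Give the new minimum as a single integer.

Answer: -19

Derivation:
Old min = -19 (at index 2)
Change: A[3] -6 -> 3
Changed element was NOT the old min.
  New min = min(old_min, new_val) = min(-19, 3) = -19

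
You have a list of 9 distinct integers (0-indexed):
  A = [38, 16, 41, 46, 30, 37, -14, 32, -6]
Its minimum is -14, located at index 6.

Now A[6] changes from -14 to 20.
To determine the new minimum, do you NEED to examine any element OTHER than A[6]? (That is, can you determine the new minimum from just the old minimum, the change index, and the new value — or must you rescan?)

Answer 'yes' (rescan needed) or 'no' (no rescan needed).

Answer: yes

Derivation:
Old min = -14 at index 6
Change at index 6: -14 -> 20
Index 6 WAS the min and new value 20 > old min -14. Must rescan other elements to find the new min.
Needs rescan: yes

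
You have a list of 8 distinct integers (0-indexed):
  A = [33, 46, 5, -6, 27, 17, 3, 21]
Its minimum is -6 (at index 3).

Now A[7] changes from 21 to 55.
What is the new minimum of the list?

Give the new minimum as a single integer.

Old min = -6 (at index 3)
Change: A[7] 21 -> 55
Changed element was NOT the old min.
  New min = min(old_min, new_val) = min(-6, 55) = -6

Answer: -6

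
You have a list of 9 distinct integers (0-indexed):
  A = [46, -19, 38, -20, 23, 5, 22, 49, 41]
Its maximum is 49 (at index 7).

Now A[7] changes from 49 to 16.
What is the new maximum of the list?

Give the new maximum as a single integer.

Answer: 46

Derivation:
Old max = 49 (at index 7)
Change: A[7] 49 -> 16
Changed element WAS the max -> may need rescan.
  Max of remaining elements: 46
  New max = max(16, 46) = 46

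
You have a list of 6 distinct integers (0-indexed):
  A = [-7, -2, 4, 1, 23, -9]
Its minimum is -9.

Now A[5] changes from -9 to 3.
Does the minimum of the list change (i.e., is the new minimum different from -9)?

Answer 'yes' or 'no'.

Answer: yes

Derivation:
Old min = -9
Change: A[5] -9 -> 3
Changed element was the min; new min must be rechecked.
New min = -7; changed? yes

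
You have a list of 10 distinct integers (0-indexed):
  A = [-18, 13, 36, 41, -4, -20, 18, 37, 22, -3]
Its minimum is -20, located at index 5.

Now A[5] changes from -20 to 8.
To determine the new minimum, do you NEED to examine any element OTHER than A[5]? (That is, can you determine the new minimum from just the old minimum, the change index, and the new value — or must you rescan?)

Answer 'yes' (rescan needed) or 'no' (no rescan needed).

Old min = -20 at index 5
Change at index 5: -20 -> 8
Index 5 WAS the min and new value 8 > old min -20. Must rescan other elements to find the new min.
Needs rescan: yes

Answer: yes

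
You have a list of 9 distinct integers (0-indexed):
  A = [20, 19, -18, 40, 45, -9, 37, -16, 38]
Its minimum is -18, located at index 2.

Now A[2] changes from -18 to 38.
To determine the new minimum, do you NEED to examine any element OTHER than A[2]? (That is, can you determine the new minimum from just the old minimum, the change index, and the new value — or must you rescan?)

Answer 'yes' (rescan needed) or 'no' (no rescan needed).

Answer: yes

Derivation:
Old min = -18 at index 2
Change at index 2: -18 -> 38
Index 2 WAS the min and new value 38 > old min -18. Must rescan other elements to find the new min.
Needs rescan: yes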